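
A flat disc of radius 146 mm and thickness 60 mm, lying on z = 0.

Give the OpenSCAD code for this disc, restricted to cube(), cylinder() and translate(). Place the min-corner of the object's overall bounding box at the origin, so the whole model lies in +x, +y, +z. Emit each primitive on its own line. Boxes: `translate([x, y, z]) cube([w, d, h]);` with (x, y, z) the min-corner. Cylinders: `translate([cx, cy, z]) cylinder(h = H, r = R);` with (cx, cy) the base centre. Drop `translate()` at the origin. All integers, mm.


translate([146, 146, 0]) cylinder(h = 60, r = 146);


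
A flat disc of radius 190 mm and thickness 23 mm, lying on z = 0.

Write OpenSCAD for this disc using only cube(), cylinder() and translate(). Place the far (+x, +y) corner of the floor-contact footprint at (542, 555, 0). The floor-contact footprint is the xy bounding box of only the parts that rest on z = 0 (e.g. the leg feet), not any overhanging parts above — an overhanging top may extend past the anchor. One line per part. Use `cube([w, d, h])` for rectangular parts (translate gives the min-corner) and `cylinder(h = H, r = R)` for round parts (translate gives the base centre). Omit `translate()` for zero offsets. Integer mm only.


translate([352, 365, 0]) cylinder(h = 23, r = 190);


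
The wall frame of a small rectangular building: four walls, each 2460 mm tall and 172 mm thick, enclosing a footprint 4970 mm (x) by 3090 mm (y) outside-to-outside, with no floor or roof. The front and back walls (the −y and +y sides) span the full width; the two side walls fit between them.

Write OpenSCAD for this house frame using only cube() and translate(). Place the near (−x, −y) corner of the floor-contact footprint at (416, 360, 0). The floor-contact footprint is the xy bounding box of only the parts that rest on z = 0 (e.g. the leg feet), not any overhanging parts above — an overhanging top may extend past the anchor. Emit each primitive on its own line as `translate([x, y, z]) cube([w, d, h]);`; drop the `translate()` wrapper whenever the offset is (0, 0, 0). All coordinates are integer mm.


translate([416, 360, 0]) cube([4970, 172, 2460]);
translate([416, 3278, 0]) cube([4970, 172, 2460]);
translate([416, 532, 0]) cube([172, 2746, 2460]);
translate([5214, 532, 0]) cube([172, 2746, 2460]);


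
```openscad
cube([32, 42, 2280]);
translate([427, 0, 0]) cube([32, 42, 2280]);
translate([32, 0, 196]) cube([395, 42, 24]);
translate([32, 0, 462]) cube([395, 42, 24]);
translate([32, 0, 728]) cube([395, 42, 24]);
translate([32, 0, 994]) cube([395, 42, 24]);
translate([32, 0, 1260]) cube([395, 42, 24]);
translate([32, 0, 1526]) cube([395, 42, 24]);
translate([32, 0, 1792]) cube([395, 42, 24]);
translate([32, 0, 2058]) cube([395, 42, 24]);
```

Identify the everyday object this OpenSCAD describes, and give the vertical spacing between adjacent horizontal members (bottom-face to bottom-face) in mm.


A ladder. The rung spacing is 266 mm.

Two tall 32×42 posts with 8 short bars between them — a ladder. Adjacent rungs sit at z = 196 and z = 462, so the spacing is 462 − 196 = 266 mm.


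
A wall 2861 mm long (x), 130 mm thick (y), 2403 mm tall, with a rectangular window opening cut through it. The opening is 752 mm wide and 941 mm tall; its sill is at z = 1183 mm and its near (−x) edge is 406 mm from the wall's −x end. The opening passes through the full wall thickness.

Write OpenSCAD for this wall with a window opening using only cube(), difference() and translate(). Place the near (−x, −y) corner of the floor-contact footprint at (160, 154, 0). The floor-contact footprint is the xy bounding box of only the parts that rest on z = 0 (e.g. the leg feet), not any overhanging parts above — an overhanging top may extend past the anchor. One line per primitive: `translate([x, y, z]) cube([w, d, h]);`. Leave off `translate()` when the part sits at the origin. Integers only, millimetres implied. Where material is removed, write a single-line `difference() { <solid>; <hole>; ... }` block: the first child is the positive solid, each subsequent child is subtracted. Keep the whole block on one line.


difference() { translate([160, 154, 0]) cube([2861, 130, 2403]); translate([566, 154, 1183]) cube([752, 130, 941]); }


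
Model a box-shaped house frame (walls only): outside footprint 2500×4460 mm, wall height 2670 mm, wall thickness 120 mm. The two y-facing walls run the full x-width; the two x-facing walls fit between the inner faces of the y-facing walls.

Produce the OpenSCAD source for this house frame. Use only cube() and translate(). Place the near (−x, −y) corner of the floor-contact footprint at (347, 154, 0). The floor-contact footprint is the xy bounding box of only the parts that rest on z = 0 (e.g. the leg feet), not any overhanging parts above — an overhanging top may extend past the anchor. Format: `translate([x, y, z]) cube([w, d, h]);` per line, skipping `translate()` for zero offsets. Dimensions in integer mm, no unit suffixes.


translate([347, 154, 0]) cube([2500, 120, 2670]);
translate([347, 4494, 0]) cube([2500, 120, 2670]);
translate([347, 274, 0]) cube([120, 4220, 2670]);
translate([2727, 274, 0]) cube([120, 4220, 2670]);


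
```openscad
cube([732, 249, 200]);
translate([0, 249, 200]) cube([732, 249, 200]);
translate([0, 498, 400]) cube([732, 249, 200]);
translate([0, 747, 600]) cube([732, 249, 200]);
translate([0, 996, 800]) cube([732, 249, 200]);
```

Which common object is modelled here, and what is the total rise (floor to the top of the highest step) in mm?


A staircase. The total rise is 1000 mm.

5 identical blocks, each offset up and back from the previous — a staircase. Each step is 200 mm tall and there are 5 of them, so the total rise is 5 × 200 = 1000 mm.


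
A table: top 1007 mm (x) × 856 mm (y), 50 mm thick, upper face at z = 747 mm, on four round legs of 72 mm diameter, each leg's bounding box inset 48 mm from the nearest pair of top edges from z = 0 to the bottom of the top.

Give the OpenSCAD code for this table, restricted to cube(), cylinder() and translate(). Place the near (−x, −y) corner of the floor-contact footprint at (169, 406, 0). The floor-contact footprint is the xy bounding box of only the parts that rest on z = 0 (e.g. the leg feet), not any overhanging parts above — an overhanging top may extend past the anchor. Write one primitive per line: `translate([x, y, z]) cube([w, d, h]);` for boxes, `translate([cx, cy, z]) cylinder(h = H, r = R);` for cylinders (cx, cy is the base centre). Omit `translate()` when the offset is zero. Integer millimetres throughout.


translate([121, 358, 697]) cube([1007, 856, 50]);
translate([205, 442, 0]) cylinder(h = 697, r = 36);
translate([1044, 442, 0]) cylinder(h = 697, r = 36);
translate([205, 1130, 0]) cylinder(h = 697, r = 36);
translate([1044, 1130, 0]) cylinder(h = 697, r = 36);


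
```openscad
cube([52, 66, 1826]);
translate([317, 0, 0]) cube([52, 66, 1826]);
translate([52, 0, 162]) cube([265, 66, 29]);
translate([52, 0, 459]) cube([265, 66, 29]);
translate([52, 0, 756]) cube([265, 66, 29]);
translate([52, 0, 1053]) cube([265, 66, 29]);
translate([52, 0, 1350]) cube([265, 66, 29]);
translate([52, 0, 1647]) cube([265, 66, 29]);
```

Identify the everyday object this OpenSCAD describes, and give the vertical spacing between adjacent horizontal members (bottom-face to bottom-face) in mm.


A ladder. The rung spacing is 297 mm.

Two tall 52×66 posts with 6 short bars between them — a ladder. Adjacent rungs sit at z = 162 and z = 459, so the spacing is 459 − 162 = 297 mm.


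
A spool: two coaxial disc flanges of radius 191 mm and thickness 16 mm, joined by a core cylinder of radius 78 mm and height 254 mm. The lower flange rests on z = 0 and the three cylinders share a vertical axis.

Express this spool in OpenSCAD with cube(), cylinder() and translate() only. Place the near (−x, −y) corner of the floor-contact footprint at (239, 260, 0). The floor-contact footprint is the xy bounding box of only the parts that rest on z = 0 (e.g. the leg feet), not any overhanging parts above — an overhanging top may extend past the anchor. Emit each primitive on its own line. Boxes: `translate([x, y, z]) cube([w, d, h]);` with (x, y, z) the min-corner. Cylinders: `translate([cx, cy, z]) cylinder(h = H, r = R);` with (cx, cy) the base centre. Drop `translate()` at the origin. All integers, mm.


translate([430, 451, 0]) cylinder(h = 16, r = 191);
translate([430, 451, 16]) cylinder(h = 254, r = 78);
translate([430, 451, 270]) cylinder(h = 16, r = 191);


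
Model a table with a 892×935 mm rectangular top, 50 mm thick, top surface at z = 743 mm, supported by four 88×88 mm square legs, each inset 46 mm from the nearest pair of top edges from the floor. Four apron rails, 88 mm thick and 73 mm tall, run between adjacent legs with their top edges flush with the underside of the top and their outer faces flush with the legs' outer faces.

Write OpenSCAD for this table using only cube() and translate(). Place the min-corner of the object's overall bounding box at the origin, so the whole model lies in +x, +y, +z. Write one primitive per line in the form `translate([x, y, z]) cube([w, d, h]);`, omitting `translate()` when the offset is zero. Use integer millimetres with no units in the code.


// leg_h = 743 - 50 = 693
// apron z = 693 - 73 = 620
translate([0, 0, 693]) cube([892, 935, 50]);
translate([46, 46, 0]) cube([88, 88, 693]);
translate([758, 46, 0]) cube([88, 88, 693]);
translate([46, 801, 0]) cube([88, 88, 693]);
translate([758, 801, 0]) cube([88, 88, 693]);
translate([134, 46, 620]) cube([624, 88, 73]);
translate([134, 801, 620]) cube([624, 88, 73]);
translate([46, 134, 620]) cube([88, 667, 73]);
translate([758, 134, 620]) cube([88, 667, 73]);


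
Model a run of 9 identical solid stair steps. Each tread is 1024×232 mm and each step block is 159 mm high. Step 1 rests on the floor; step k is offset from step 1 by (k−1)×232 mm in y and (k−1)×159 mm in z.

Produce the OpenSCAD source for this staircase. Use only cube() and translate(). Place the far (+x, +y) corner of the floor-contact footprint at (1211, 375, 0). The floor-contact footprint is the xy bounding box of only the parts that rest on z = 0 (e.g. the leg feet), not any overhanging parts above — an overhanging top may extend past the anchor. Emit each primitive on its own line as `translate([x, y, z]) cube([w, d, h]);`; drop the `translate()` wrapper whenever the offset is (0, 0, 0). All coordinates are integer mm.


translate([187, 143, 0]) cube([1024, 232, 159]);
translate([187, 375, 159]) cube([1024, 232, 159]);
translate([187, 607, 318]) cube([1024, 232, 159]);
translate([187, 839, 477]) cube([1024, 232, 159]);
translate([187, 1071, 636]) cube([1024, 232, 159]);
translate([187, 1303, 795]) cube([1024, 232, 159]);
translate([187, 1535, 954]) cube([1024, 232, 159]);
translate([187, 1767, 1113]) cube([1024, 232, 159]);
translate([187, 1999, 1272]) cube([1024, 232, 159]);


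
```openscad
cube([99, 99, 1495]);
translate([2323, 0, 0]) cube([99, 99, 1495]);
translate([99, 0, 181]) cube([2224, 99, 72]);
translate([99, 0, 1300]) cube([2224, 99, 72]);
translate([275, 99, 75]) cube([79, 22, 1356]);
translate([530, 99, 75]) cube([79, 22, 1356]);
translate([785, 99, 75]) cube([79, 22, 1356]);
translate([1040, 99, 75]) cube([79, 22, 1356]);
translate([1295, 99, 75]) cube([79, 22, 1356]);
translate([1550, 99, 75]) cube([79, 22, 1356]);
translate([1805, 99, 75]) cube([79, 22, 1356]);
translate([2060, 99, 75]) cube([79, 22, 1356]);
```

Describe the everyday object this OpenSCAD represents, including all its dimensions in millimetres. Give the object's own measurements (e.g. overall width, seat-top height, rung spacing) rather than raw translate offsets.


A fence section. Two 99×99 mm posts, 1495 mm tall, stand on the floor with a clear span of 2224 mm between their inner faces. Two horizontal rails of 99×72 mm section span the gap between the posts with their undersides at z = 181 mm and z = 1300 mm, flush with the posts' −y face. 8 pickets, each 79 mm wide, 22 mm thick and 1356 mm tall, are fixed to the +y face of the rails with their bottoms at z = 75 mm, spaced across the span with a 176 mm gap after the −x post and between neighbouring pickets, with 184 mm left before the +x post.


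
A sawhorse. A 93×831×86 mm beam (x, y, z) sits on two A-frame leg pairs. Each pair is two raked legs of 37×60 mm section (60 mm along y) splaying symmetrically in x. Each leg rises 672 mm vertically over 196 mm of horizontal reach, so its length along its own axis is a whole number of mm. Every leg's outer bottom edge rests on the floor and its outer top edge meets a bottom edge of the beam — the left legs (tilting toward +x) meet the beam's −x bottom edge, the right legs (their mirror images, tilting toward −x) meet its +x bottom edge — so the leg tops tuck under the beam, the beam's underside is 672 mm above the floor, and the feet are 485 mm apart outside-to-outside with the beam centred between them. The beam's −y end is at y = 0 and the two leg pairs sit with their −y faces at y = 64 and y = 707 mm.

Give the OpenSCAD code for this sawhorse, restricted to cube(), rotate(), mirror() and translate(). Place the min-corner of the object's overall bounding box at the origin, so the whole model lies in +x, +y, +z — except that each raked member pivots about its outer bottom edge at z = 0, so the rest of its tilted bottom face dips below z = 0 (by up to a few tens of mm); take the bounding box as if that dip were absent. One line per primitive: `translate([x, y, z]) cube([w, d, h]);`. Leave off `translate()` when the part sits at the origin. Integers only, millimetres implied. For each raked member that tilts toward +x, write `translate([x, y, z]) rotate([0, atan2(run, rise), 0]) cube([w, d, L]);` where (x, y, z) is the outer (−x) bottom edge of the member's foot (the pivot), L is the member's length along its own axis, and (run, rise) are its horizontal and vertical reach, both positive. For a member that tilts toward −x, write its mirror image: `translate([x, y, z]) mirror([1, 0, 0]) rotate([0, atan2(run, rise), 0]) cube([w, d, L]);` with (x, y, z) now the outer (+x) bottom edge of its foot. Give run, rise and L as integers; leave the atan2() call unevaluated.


translate([196, 0, 672]) cube([93, 831, 86]);
translate([0, 64, 0]) rotate([0, atan2(196, 672), 0]) cube([37, 60, 700]);
translate([485, 64, 0]) mirror([1, 0, 0]) rotate([0, atan2(196, 672), 0]) cube([37, 60, 700]);
translate([0, 707, 0]) rotate([0, atan2(196, 672), 0]) cube([37, 60, 700]);
translate([485, 707, 0]) mirror([1, 0, 0]) rotate([0, atan2(196, 672), 0]) cube([37, 60, 700]);


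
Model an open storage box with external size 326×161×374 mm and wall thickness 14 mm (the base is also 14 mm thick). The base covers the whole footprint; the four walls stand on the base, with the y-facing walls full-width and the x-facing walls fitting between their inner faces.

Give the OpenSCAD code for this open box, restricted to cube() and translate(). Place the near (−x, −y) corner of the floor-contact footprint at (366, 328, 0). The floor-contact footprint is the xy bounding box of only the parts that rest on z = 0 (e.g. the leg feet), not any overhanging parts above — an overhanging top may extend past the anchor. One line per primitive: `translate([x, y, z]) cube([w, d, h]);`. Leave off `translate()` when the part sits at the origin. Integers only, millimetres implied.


translate([366, 328, 0]) cube([326, 161, 14]);
translate([366, 328, 14]) cube([326, 14, 360]);
translate([366, 475, 14]) cube([326, 14, 360]);
translate([366, 342, 14]) cube([14, 133, 360]);
translate([678, 342, 14]) cube([14, 133, 360]);


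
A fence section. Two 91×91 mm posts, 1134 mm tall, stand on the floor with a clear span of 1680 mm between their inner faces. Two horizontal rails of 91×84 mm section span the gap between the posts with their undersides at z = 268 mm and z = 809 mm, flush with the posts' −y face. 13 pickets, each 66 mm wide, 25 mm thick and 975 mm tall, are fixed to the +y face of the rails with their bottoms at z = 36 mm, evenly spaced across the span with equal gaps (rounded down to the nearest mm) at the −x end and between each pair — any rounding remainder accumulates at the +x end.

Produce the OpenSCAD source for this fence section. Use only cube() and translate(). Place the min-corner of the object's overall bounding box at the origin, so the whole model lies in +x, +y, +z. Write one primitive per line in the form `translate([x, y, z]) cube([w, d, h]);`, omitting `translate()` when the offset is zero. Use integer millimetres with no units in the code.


cube([91, 91, 1134]);
translate([1771, 0, 0]) cube([91, 91, 1134]);
translate([91, 0, 268]) cube([1680, 91, 84]);
translate([91, 0, 809]) cube([1680, 91, 84]);
translate([149, 91, 36]) cube([66, 25, 975]);
translate([273, 91, 36]) cube([66, 25, 975]);
translate([397, 91, 36]) cube([66, 25, 975]);
translate([521, 91, 36]) cube([66, 25, 975]);
translate([645, 91, 36]) cube([66, 25, 975]);
translate([769, 91, 36]) cube([66, 25, 975]);
translate([893, 91, 36]) cube([66, 25, 975]);
translate([1017, 91, 36]) cube([66, 25, 975]);
translate([1141, 91, 36]) cube([66, 25, 975]);
translate([1265, 91, 36]) cube([66, 25, 975]);
translate([1389, 91, 36]) cube([66, 25, 975]);
translate([1513, 91, 36]) cube([66, 25, 975]);
translate([1637, 91, 36]) cube([66, 25, 975]);


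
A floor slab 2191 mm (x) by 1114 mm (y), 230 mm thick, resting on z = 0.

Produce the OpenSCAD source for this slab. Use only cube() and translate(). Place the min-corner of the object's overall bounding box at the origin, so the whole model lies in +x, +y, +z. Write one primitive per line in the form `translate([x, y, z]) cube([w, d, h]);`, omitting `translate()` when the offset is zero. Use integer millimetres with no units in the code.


cube([2191, 1114, 230]);


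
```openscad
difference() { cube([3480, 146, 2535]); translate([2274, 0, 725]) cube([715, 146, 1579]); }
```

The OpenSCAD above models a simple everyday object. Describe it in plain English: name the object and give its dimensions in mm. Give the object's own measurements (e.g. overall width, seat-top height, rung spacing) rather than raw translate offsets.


A wall 3480 mm long (x), 146 mm thick (y), 2535 mm tall, with a rectangular window opening cut through it. The opening is 715 mm wide and 1579 mm tall; its sill is at z = 725 mm and its near (−x) edge is 2274 mm from the wall's −x end. The opening passes through the full wall thickness.


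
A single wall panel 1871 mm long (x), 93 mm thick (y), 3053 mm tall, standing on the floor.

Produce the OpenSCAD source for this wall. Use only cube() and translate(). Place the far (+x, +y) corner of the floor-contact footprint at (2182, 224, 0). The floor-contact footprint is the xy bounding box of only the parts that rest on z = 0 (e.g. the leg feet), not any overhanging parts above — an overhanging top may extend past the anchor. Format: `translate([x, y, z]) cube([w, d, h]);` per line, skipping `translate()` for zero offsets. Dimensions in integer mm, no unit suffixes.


translate([311, 131, 0]) cube([1871, 93, 3053]);


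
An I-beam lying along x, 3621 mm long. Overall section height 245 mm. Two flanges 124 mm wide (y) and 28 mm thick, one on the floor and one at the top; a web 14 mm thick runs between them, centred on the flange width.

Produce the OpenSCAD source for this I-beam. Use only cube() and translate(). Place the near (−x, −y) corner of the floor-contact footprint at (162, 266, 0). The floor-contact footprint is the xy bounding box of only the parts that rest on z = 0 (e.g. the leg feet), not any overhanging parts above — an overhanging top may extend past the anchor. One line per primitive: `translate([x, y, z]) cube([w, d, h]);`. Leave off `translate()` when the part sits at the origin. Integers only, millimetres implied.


translate([162, 266, 0]) cube([3621, 124, 28]);
translate([162, 321, 28]) cube([3621, 14, 189]);
translate([162, 266, 217]) cube([3621, 124, 28]);


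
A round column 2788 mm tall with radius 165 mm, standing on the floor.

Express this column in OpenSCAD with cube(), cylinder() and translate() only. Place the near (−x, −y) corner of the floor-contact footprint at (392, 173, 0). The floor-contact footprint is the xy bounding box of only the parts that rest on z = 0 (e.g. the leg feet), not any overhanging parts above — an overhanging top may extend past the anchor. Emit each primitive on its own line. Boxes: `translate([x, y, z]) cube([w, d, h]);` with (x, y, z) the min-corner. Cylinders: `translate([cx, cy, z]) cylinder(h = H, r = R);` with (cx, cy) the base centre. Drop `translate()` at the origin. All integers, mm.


translate([557, 338, 0]) cylinder(h = 2788, r = 165);


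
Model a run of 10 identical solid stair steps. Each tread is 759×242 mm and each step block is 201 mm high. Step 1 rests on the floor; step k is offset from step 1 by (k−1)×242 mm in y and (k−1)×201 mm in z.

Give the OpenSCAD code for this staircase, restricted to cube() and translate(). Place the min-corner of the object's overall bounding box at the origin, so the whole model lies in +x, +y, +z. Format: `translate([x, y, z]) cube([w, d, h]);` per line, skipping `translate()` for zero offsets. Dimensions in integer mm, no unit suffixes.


cube([759, 242, 201]);
translate([0, 242, 201]) cube([759, 242, 201]);
translate([0, 484, 402]) cube([759, 242, 201]);
translate([0, 726, 603]) cube([759, 242, 201]);
translate([0, 968, 804]) cube([759, 242, 201]);
translate([0, 1210, 1005]) cube([759, 242, 201]);
translate([0, 1452, 1206]) cube([759, 242, 201]);
translate([0, 1694, 1407]) cube([759, 242, 201]);
translate([0, 1936, 1608]) cube([759, 242, 201]);
translate([0, 2178, 1809]) cube([759, 242, 201]);


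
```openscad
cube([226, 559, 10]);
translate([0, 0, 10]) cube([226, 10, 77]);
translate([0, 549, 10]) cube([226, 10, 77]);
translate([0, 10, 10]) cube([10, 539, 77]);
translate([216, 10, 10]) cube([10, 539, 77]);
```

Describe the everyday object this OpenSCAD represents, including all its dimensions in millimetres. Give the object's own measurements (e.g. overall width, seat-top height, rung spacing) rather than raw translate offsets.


An open-topped rectangular box: outside dimensions 226×559×87 mm, with a uniform wall and base thickness of 10 mm. The base is a full 226×559 slab on the floor; four walls sit on top of the base. The front and back walls (the −y and +y sides) span the full width; the two side walls fit between them.


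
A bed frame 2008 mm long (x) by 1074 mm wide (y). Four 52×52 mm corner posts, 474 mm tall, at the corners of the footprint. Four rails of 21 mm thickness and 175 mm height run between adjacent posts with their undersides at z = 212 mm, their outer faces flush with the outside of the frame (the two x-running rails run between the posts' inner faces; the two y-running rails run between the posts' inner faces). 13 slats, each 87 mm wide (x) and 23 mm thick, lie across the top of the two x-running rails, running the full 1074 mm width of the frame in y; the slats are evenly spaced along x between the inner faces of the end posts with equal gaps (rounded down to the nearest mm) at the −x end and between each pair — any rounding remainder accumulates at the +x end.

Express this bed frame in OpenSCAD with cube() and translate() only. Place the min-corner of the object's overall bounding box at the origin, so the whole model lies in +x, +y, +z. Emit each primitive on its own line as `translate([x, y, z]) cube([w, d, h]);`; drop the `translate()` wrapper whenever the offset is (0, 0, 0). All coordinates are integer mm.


// slat z = rail_z + rail_h = 212 + 175 = 387
// slat gap = ⌊(1904 − 13·87) / 14⌋ = 55
cube([52, 52, 474]);
translate([0, 1022, 0]) cube([52, 52, 474]);
translate([1956, 0, 0]) cube([52, 52, 474]);
translate([1956, 1022, 0]) cube([52, 52, 474]);
translate([52, 0, 212]) cube([1904, 21, 175]);
translate([52, 1053, 212]) cube([1904, 21, 175]);
translate([0, 52, 212]) cube([21, 970, 175]);
translate([1987, 52, 212]) cube([21, 970, 175]);
translate([107, 0, 387]) cube([87, 1074, 23]);
translate([249, 0, 387]) cube([87, 1074, 23]);
translate([391, 0, 387]) cube([87, 1074, 23]);
translate([533, 0, 387]) cube([87, 1074, 23]);
translate([675, 0, 387]) cube([87, 1074, 23]);
translate([817, 0, 387]) cube([87, 1074, 23]);
translate([959, 0, 387]) cube([87, 1074, 23]);
translate([1101, 0, 387]) cube([87, 1074, 23]);
translate([1243, 0, 387]) cube([87, 1074, 23]);
translate([1385, 0, 387]) cube([87, 1074, 23]);
translate([1527, 0, 387]) cube([87, 1074, 23]);
translate([1669, 0, 387]) cube([87, 1074, 23]);
translate([1811, 0, 387]) cube([87, 1074, 23]);


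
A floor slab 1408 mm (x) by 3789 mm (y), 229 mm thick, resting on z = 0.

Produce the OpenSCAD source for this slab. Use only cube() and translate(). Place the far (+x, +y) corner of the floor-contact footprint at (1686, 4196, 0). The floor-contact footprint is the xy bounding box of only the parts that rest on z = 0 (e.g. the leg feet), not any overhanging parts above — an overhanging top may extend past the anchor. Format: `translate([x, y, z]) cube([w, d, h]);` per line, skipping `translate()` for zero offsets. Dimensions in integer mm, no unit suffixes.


translate([278, 407, 0]) cube([1408, 3789, 229]);


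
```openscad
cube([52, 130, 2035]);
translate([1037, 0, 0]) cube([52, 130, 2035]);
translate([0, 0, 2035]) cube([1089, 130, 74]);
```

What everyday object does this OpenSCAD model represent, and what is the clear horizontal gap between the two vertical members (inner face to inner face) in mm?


A door frame. The clear opening width is 985 mm.

Two 2035 mm tall posts with a header on top — a door frame. The left jamb is 52 mm wide at x = 0; the right jamb starts at x = 1037. The clear opening is 1037 − 52 = 985 mm.


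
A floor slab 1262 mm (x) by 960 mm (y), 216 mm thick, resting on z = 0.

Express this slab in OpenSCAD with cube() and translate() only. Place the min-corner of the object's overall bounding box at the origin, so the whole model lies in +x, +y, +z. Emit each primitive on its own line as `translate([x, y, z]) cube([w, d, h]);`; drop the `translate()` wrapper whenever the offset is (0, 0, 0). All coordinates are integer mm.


cube([1262, 960, 216]);


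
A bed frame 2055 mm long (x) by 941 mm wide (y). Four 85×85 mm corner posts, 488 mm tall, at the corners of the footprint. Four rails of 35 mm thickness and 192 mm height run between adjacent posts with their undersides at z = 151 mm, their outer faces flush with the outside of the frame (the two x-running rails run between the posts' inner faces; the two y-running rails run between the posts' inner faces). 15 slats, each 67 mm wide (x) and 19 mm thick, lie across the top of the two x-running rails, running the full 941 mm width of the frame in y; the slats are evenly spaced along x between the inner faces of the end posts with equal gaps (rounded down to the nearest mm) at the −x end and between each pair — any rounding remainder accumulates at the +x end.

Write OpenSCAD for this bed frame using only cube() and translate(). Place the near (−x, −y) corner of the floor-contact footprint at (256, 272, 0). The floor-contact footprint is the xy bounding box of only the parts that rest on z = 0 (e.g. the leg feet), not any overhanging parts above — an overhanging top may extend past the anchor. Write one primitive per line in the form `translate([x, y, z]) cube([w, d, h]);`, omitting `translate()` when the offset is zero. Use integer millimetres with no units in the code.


translate([256, 272, 0]) cube([85, 85, 488]);
translate([256, 1128, 0]) cube([85, 85, 488]);
translate([2226, 272, 0]) cube([85, 85, 488]);
translate([2226, 1128, 0]) cube([85, 85, 488]);
translate([341, 272, 151]) cube([1885, 35, 192]);
translate([341, 1178, 151]) cube([1885, 35, 192]);
translate([256, 357, 151]) cube([35, 771, 192]);
translate([2276, 357, 151]) cube([35, 771, 192]);
translate([396, 272, 343]) cube([67, 941, 19]);
translate([518, 272, 343]) cube([67, 941, 19]);
translate([640, 272, 343]) cube([67, 941, 19]);
translate([762, 272, 343]) cube([67, 941, 19]);
translate([884, 272, 343]) cube([67, 941, 19]);
translate([1006, 272, 343]) cube([67, 941, 19]);
translate([1128, 272, 343]) cube([67, 941, 19]);
translate([1250, 272, 343]) cube([67, 941, 19]);
translate([1372, 272, 343]) cube([67, 941, 19]);
translate([1494, 272, 343]) cube([67, 941, 19]);
translate([1616, 272, 343]) cube([67, 941, 19]);
translate([1738, 272, 343]) cube([67, 941, 19]);
translate([1860, 272, 343]) cube([67, 941, 19]);
translate([1982, 272, 343]) cube([67, 941, 19]);
translate([2104, 272, 343]) cube([67, 941, 19]);


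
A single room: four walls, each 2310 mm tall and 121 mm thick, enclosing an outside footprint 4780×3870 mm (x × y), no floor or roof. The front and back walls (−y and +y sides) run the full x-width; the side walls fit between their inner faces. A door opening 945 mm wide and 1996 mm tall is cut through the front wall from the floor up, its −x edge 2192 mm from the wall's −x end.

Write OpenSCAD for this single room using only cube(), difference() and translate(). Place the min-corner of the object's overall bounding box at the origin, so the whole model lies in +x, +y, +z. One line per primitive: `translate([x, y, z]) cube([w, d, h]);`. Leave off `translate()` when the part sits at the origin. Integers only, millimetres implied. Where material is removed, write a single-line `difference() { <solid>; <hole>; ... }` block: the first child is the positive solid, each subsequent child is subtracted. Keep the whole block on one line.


difference() { cube([4780, 121, 2310]); translate([2192, 0, 0]) cube([945, 121, 1996]); }
translate([0, 3749, 0]) cube([4780, 121, 2310]);
translate([0, 121, 0]) cube([121, 3628, 2310]);
translate([4659, 121, 0]) cube([121, 3628, 2310]);


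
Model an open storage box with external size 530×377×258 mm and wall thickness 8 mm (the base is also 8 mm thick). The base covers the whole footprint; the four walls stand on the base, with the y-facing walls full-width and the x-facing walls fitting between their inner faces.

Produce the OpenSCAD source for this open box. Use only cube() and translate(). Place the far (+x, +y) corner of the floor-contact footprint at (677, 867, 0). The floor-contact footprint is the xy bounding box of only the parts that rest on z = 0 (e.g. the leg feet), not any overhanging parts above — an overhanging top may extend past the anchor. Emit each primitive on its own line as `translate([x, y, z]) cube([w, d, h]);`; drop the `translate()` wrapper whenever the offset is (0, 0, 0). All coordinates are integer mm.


translate([147, 490, 0]) cube([530, 377, 8]);
translate([147, 490, 8]) cube([530, 8, 250]);
translate([147, 859, 8]) cube([530, 8, 250]);
translate([147, 498, 8]) cube([8, 361, 250]);
translate([669, 498, 8]) cube([8, 361, 250]);


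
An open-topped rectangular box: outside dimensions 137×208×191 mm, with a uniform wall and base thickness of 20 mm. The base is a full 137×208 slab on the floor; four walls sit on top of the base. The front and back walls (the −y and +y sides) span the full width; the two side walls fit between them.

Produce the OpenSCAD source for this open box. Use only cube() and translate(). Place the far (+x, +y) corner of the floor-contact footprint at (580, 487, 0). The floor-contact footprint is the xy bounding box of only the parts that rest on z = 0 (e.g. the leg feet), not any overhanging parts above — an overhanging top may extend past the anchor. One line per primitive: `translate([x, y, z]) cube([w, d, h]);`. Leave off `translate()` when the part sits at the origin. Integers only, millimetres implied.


translate([443, 279, 0]) cube([137, 208, 20]);
translate([443, 279, 20]) cube([137, 20, 171]);
translate([443, 467, 20]) cube([137, 20, 171]);
translate([443, 299, 20]) cube([20, 168, 171]);
translate([560, 299, 20]) cube([20, 168, 171]);


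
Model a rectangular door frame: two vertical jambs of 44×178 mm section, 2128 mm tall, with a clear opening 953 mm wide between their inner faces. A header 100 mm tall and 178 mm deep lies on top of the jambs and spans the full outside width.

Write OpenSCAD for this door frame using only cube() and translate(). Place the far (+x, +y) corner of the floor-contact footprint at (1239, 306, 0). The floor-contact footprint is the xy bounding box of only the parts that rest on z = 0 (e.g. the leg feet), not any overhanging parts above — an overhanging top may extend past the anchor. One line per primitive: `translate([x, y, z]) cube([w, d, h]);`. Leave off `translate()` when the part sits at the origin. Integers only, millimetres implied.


translate([198, 128, 0]) cube([44, 178, 2128]);
translate([1195, 128, 0]) cube([44, 178, 2128]);
translate([198, 128, 2128]) cube([1041, 178, 100]);


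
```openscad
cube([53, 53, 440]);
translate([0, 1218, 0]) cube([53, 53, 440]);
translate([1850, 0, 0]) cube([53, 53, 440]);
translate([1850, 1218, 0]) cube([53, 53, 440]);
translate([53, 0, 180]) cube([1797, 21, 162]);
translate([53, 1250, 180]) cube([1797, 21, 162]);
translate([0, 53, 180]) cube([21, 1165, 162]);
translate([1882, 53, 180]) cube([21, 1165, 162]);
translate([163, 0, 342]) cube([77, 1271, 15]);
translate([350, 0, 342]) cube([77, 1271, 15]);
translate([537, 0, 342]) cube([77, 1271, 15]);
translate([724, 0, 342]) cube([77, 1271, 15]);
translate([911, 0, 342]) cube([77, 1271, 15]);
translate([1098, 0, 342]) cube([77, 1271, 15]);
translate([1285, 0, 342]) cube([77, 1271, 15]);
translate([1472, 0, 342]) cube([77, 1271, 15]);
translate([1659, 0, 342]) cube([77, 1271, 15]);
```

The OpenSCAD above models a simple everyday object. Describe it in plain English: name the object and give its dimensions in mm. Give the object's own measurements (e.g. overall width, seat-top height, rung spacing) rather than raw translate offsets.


A bed frame 1903 mm long (x) by 1271 mm wide (y). Four 53×53 mm corner posts, 440 mm tall, at the corners of the footprint. Four rails of 21 mm thickness and 162 mm height run between adjacent posts with their undersides at z = 180 mm, their outer faces flush with the outside of the frame (the two x-running rails run between the posts' inner faces; the two y-running rails run between the posts' inner faces). 9 slats, each 77 mm wide (x) and 15 mm thick, lie across the top of the two x-running rails, running the full 1271 mm width of the frame in y; along x they sit between the end posts with a 110 mm gap after the −x posts and between neighbouring slats, leaving 114 mm before the +x posts.


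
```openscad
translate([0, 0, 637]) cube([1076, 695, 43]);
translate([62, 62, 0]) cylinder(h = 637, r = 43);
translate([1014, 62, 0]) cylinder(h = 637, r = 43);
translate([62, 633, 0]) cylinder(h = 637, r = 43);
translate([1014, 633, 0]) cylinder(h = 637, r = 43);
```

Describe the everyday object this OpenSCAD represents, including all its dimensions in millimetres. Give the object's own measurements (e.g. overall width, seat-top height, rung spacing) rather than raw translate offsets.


A table: top 1076 mm (x) × 695 mm (y), 43 mm thick, upper face at z = 680 mm, on four round legs of 86 mm diameter, each leg's bounding box inset 19 mm from the nearest pair of top edges from z = 0 to the bottom of the top.


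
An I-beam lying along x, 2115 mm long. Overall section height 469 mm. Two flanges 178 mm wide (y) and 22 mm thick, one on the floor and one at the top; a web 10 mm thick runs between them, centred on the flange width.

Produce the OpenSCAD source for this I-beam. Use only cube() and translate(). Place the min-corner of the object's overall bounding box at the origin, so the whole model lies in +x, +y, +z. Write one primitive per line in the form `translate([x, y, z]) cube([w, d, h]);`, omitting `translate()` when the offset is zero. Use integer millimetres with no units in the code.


cube([2115, 178, 22]);
translate([0, 84, 22]) cube([2115, 10, 425]);
translate([0, 0, 447]) cube([2115, 178, 22]);


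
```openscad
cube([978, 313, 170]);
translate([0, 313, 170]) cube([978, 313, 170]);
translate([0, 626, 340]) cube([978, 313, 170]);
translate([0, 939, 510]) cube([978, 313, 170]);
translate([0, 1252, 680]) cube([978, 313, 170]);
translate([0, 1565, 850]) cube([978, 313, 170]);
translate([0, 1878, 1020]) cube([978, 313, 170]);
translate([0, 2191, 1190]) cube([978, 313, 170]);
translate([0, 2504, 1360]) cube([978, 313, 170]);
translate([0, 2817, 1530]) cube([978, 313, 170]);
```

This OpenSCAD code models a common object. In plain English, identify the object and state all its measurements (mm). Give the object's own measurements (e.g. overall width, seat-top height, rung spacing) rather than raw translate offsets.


A straight staircase of 10 solid steps. Each step is 978 mm wide (x), 313 mm deep (y, the going) and 170 mm tall (the rise). The first step rests on the floor; each subsequent step sits one going further in +y and one rise higher in +z, directly behind and above the previous step with no overlap.


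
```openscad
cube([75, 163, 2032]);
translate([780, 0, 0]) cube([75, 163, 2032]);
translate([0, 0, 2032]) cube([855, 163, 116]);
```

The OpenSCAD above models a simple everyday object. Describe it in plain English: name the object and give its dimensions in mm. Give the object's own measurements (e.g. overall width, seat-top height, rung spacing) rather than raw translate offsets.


A door frame. The clear opening is 705 mm wide and 2032 mm high. Two 75 mm wide jambs, 163 mm deep, stand either side of the opening from the floor to the top of the opening. A 116 mm thick head sits across the top of both jambs, spanning the full outside width of the frame.


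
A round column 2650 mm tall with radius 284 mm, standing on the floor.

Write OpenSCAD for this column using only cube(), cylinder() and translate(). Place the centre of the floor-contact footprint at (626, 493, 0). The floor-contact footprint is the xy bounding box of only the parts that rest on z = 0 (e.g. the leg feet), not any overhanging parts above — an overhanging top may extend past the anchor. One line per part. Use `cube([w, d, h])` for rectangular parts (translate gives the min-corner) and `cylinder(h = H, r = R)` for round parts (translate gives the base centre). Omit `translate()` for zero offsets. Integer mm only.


translate([626, 493, 0]) cylinder(h = 2650, r = 284);


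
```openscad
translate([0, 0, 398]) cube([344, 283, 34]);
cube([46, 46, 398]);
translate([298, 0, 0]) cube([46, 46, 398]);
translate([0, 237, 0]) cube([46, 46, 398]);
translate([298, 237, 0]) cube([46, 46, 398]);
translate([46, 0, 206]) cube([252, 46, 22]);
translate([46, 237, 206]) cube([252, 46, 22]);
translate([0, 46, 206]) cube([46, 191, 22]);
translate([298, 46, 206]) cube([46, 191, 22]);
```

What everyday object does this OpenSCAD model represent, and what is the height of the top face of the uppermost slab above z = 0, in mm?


A stool. The seat height is 432 mm.

A 344×283×34 slab at z = 398 on four corner posts — a stool. The seat top is 398 + 34 = 432 mm.


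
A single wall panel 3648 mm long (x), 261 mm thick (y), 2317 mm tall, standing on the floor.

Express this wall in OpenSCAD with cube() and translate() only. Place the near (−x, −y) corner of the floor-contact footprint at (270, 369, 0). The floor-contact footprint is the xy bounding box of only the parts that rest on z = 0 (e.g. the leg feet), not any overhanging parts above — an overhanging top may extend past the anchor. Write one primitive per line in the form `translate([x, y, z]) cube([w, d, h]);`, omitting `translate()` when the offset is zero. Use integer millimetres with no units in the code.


translate([270, 369, 0]) cube([3648, 261, 2317]);


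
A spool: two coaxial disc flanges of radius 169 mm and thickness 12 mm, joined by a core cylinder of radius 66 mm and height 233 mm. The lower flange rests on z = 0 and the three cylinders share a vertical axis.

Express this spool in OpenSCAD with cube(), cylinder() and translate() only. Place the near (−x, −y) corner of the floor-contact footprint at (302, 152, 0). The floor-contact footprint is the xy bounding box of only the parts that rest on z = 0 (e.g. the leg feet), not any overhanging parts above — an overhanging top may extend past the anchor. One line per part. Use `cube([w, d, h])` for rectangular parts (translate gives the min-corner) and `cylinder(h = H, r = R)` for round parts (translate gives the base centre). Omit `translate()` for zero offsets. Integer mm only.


translate([471, 321, 0]) cylinder(h = 12, r = 169);
translate([471, 321, 12]) cylinder(h = 233, r = 66);
translate([471, 321, 245]) cylinder(h = 12, r = 169);
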